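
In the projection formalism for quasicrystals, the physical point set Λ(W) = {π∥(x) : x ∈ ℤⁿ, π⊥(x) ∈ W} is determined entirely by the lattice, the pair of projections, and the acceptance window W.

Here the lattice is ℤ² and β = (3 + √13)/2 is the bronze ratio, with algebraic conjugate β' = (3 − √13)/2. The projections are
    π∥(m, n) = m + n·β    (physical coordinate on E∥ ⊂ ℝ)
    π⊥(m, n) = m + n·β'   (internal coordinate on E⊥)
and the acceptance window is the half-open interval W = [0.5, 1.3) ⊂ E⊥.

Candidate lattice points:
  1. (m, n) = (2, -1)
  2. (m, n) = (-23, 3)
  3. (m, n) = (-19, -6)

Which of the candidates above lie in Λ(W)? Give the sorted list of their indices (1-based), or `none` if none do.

none

β' = (3−√13)/2 ≈ -0.30278.
candidate 1: (m,n)=(2,-1) → π∥ = 2-1·β ≈ -1.30278, π⊥ = 2-1·β' ≈ 2.30278 ∉ [0.5, 1.3) ⇒ out
candidate 2: (m,n)=(-23,3) → π∥ = -23+3·β ≈ -13.09167, π⊥ = -23+3·β' ≈ -23.90833 ∉ [0.5, 1.3) ⇒ out
candidate 3: (m,n)=(-19,-6) → π∥ = -19-6·β ≈ -38.81665, π⊥ = -19-6·β' ≈ -17.18335 ∉ [0.5, 1.3) ⇒ out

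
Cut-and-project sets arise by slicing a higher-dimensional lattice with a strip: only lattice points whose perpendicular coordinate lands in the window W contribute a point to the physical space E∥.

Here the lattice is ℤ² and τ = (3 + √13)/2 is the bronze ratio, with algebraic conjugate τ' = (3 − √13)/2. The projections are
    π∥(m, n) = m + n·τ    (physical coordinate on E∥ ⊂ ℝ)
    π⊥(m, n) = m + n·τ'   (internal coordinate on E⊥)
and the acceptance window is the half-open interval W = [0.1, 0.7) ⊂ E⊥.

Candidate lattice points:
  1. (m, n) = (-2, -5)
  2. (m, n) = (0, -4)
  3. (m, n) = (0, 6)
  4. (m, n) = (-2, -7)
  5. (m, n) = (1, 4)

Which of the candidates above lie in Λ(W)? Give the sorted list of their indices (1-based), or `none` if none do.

4

Numerically τ ≈ 3.3028 and τ' = −1/τ ≈ -0.3028.
candidate 1: (m,n)=(-2,-5) → π∥ = -2-5·τ ≈ -18.5139, π⊥ = -2-5·τ' ≈ -0.4861 ∉ [0.1, 0.7) ⇒ out
candidate 2: (m,n)=(0,-4) → π∥ = 0-4·τ ≈ -13.2111, π⊥ = 0-4·τ' ≈ 1.2111 ∉ [0.1, 0.7) ⇒ out
candidate 3: (m,n)=(0,6) → π∥ = 0+6·τ ≈ 19.8167, π⊥ = 0+6·τ' ≈ -1.8167 ∉ [0.1, 0.7) ⇒ out
candidate 4: (m,n)=(-2,-7) → π∥ = -2-7·τ ≈ -25.1194, π⊥ = -2-7·τ' ≈ 0.1194 ∈ [0.1, 0.7) ⇒ IN Λ
candidate 5: (m,n)=(1,4) → π∥ = 1+4·τ ≈ 14.2111, π⊥ = 1+4·τ' ≈ -0.2111 ∉ [0.1, 0.7) ⇒ out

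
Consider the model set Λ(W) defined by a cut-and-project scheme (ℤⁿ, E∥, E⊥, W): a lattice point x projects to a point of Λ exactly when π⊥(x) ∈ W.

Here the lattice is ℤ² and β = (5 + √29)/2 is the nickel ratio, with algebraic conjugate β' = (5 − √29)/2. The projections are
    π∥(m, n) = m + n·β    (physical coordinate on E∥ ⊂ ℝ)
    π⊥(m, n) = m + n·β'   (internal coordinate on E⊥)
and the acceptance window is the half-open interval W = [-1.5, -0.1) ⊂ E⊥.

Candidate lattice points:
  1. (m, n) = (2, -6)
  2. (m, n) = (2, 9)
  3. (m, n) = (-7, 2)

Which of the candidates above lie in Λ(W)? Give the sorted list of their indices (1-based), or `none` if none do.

Compute β' = (5−√29)/2 = -0.192582, so π⊥(m,n) = m -0.192582·n.
candidate 1: (m,n)=(2,-6) → π∥ = 2-6·β ≈ -29.155494, π⊥ = 2-6·β' ≈ 3.155494 ∉ [-1.5, -0.1) ⇒ out
candidate 2: (m,n)=(2,9) → π∥ = 2+9·β ≈ 48.733242, π⊥ = 2+9·β' ≈ 0.266758 ∉ [-1.5, -0.1) ⇒ out
candidate 3: (m,n)=(-7,2) → π∥ = -7+2·β ≈ 3.385165, π⊥ = -7+2·β' ≈ -7.385165 ∉ [-1.5, -0.1) ⇒ out

none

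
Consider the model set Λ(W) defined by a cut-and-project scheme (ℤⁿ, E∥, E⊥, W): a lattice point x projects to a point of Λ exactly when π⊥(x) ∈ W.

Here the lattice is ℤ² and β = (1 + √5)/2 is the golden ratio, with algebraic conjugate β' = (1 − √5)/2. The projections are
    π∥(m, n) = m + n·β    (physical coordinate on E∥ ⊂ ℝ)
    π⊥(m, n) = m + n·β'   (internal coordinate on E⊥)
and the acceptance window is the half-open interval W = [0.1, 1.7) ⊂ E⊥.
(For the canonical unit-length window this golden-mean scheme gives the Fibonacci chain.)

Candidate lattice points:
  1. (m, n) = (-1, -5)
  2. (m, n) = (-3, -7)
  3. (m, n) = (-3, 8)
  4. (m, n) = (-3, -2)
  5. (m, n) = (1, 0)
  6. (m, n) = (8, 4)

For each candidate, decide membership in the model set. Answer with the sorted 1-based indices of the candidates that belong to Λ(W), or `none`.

2, 5

β' = (1−√5)/2 ≈ -0.61803.
candidate 1: (m,n)=(-1,-5) → π∥ = -1-5·β ≈ -9.09017, π⊥ = -1-5·β' ≈ 2.09017 ∉ [0.1, 1.7) ⇒ out
candidate 2: (m,n)=(-3,-7) → π∥ = -3-7·β ≈ -14.32624, π⊥ = -3-7·β' ≈ 1.32624 ∈ [0.1, 1.7) ⇒ IN Λ
candidate 3: (m,n)=(-3,8) → π∥ = -3+8·β ≈ 9.94427, π⊥ = -3+8·β' ≈ -7.94427 ∉ [0.1, 1.7) ⇒ out
candidate 4: (m,n)=(-3,-2) → π∥ = -3-2·β ≈ -6.23607, π⊥ = -3-2·β' ≈ -1.76393 ∉ [0.1, 1.7) ⇒ out
candidate 5: (m,n)=(1,0) → π∥ = 1+0·β ≈ 1.00000, π⊥ = 1+0·β' ≈ 1.00000 ∈ [0.1, 1.7) ⇒ IN Λ
candidate 6: (m,n)=(8,4) → π∥ = 8+4·β ≈ 14.47214, π⊥ = 8+4·β' ≈ 5.52786 ∉ [0.1, 1.7) ⇒ out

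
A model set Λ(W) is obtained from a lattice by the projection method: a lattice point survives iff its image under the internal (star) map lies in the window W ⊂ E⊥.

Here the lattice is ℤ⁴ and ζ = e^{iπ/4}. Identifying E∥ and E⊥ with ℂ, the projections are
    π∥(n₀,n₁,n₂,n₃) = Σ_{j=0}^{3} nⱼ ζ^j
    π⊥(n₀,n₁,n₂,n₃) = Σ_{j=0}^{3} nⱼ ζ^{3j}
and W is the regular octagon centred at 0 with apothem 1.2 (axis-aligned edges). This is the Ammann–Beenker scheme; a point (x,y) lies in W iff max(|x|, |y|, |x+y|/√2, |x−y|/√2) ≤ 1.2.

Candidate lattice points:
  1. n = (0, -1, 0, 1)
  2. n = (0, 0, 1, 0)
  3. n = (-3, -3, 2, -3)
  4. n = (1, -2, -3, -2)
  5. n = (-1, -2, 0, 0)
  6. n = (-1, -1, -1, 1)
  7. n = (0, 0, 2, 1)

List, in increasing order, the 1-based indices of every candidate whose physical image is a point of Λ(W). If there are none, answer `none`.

2, 4, 6

Internal map: ζ^{3j} for j=0..3 gives (1,0), (−√2/2,√2/2), (0,−1), (√2/2,√2/2).
#1 (0, -1, 0, 1): internal (1.414214, 0.000000); octagon support 1.414214 vs apothem 1.2 → ∉ W
#2 (0, 0, 1, 0): internal (0.000000, -1.000000); octagon support 1.000000 vs apothem 1.2 → ∈ W
#3 (-3, -3, 2, -3): internal (-3.000000, -6.242641); octagon support 6.535534 vs apothem 1.2 → ∉ W
#4 (1, -2, -3, -2): internal (1.000000, 0.171573); octagon support 1.000000 vs apothem 1.2 → ∈ W
#5 (-1, -2, 0, 0): internal (0.414214, -1.414214); octagon support 1.414214 vs apothem 1.2 → ∉ W
#6 (-1, -1, -1, 1): internal (0.414214, 1.000000); octagon support 1.000000 vs apothem 1.2 → ∈ W
#7 (0, 0, 2, 1): internal (0.707107, -1.292893); octagon support 1.414214 vs apothem 1.2 → ∉ W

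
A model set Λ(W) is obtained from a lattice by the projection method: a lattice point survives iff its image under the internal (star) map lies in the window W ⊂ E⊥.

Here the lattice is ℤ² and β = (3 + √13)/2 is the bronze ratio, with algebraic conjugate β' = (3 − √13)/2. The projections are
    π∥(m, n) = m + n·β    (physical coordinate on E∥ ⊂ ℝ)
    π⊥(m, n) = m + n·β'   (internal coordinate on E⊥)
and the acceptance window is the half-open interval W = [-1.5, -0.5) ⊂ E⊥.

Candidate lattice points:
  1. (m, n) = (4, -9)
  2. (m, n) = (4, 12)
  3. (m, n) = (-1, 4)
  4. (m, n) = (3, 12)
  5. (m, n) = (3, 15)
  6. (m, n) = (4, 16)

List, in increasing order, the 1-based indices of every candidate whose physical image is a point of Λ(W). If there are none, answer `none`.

4, 6

Numerically β ≈ 3.302776 and β' = −1/β ≈ -0.302776.
[1] lift (4,-9): star map gives 6.724981; window check -1.5 ≤ 6.724981 < -0.5 is false → out
[2] lift (4,12): star map gives 0.366692; window check -1.5 ≤ 0.366692 < -0.5 is false → out
[3] lift (-1,4): star map gives -2.211103; window check -1.5 ≤ -2.211103 < -0.5 is false → out
[4] lift (3,12): star map gives -0.633308; window check -1.5 ≤ -0.633308 < -0.5 is true → IN Λ
[5] lift (3,15): star map gives -1.541635; window check -1.5 ≤ -1.541635 < -0.5 is false → out
[6] lift (4,16): star map gives -0.844410; window check -1.5 ≤ -0.844410 < -0.5 is true → IN Λ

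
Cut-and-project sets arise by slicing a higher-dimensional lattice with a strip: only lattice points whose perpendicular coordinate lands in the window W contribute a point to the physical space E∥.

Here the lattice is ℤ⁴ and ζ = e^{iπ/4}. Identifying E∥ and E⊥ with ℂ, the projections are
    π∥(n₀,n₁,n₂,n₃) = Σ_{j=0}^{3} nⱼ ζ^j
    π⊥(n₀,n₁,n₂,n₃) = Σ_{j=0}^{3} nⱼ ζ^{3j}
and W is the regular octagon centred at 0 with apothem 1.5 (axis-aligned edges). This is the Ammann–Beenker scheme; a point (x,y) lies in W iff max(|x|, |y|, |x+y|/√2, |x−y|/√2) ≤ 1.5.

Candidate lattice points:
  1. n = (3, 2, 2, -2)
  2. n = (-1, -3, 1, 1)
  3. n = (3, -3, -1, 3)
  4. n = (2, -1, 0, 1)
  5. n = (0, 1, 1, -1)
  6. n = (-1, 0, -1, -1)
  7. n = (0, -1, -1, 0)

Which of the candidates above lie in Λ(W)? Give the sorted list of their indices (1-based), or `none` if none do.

7

Internal map: ζ^{3j} for j=0..3 gives (1,0), (−√2/2,√2/2), (0,−1), (√2/2,√2/2).
#1 (3, 2, 2, -2): internal (0.17157, -2.00000); octagon support 2.00000 vs apothem 1.5 → ∉ W
#2 (-1, -3, 1, 1): internal (1.82843, -2.41421); octagon support 3.00000 vs apothem 1.5 → ∉ W
#3 (3, -3, -1, 3): internal (7.24264, 1.00000); octagon support 7.24264 vs apothem 1.5 → ∉ W
#4 (2, -1, 0, 1): internal (3.41421, 0.00000); octagon support 3.41421 vs apothem 1.5 → ∉ W
#5 (0, 1, 1, -1): internal (-1.41421, -1.00000); octagon support 1.70711 vs apothem 1.5 → ∉ W
#6 (-1, 0, -1, -1): internal (-1.70711, 0.29289); octagon support 1.70711 vs apothem 1.5 → ∉ W
#7 (0, -1, -1, 0): internal (0.70711, 0.29289); octagon support 0.70711 vs apothem 1.5 → ∈ W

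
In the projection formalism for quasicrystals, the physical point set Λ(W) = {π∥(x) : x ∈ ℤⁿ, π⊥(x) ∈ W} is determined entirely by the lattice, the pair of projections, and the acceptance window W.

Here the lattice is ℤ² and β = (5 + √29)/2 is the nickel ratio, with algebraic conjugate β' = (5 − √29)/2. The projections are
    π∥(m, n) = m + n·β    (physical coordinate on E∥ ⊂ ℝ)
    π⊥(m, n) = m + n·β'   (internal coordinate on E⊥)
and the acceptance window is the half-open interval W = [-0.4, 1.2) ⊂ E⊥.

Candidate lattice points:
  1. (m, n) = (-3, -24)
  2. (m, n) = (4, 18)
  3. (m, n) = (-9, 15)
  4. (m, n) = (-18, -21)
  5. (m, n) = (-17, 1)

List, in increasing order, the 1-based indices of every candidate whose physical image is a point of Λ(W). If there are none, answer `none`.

Numerically β ≈ 5.1926 and β' = −1/β ≈ -0.1926.
[1] lift (-3,-24): star map gives 1.6220; window check -0.4 ≤ 1.6220 < 1.2 is false → out
[2] lift (4,18): star map gives 0.5335; window check -0.4 ≤ 0.5335 < 1.2 is true → IN Λ
[3] lift (-9,15): star map gives -11.8887; window check -0.4 ≤ -11.8887 < 1.2 is false → out
[4] lift (-18,-21): star map gives -13.9558; window check -0.4 ≤ -13.9558 < 1.2 is false → out
[5] lift (-17,1): star map gives -17.1926; window check -0.4 ≤ -17.1926 < 1.2 is false → out

2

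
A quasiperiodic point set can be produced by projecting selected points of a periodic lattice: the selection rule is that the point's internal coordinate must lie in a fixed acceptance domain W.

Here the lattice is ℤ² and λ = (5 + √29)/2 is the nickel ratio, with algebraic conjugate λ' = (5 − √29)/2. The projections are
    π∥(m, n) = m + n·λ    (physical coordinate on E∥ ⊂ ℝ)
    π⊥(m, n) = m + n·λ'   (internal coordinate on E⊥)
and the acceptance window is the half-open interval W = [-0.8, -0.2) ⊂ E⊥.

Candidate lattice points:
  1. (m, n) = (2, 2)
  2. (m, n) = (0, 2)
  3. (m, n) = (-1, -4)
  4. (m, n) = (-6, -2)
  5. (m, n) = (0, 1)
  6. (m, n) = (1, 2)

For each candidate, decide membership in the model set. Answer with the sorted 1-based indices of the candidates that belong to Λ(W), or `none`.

λ' = (5−√29)/2 ≈ -0.1926.
[1] lift (2,2): star map gives 1.6148; window check -0.8 ≤ 1.6148 < -0.2 is false → out
[2] lift (0,2): star map gives -0.3852; window check -0.8 ≤ -0.3852 < -0.2 is true → IN Λ
[3] lift (-1,-4): star map gives -0.2297; window check -0.8 ≤ -0.2297 < -0.2 is true → IN Λ
[4] lift (-6,-2): star map gives -5.6148; window check -0.8 ≤ -5.6148 < -0.2 is false → out
[5] lift (0,1): star map gives -0.1926; window check -0.8 ≤ -0.1926 < -0.2 is false → out
[6] lift (1,2): star map gives 0.6148; window check -0.8 ≤ 0.6148 < -0.2 is false → out

2, 3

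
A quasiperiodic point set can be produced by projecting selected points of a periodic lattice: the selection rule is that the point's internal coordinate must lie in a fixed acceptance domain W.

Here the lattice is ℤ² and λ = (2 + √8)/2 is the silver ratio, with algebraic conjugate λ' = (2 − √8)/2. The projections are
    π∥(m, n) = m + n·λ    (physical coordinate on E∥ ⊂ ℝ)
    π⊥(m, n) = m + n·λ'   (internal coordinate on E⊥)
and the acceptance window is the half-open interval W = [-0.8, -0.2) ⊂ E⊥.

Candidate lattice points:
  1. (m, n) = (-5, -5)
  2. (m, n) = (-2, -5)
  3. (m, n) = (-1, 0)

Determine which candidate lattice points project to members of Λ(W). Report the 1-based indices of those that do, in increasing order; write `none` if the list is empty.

Compute λ' = (2−√8)/2 = -0.414214, so π⊥(m,n) = m -0.414214·n.
[1] lift (-5,-5): star map gives -2.928932; window check -0.8 ≤ -2.928932 < -0.2 is false → out
[2] lift (-2,-5): star map gives 0.071068; window check -0.8 ≤ 0.071068 < -0.2 is false → out
[3] lift (-1,0): star map gives -1.000000; window check -0.8 ≤ -1.000000 < -0.2 is false → out

none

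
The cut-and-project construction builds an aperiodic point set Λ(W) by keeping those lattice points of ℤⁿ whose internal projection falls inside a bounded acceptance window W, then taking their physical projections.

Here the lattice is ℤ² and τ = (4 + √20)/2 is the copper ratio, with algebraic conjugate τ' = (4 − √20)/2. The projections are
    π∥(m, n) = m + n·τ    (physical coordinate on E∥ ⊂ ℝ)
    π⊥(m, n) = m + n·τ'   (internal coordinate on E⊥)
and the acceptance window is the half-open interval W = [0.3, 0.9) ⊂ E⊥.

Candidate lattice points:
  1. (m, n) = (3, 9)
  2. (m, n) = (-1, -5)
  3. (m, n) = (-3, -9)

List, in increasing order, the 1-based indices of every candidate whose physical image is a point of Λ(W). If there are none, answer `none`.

τ' = (4−√20)/2 ≈ -0.23607.
#1 (3,9): internal coord 3 + (9)·τ' = +0.87539; +0.87539 ∈ [0.3, 0.9) → IN Λ
#2 (-1,-5): internal coord -1 + (-5)·τ' = +0.18034; +0.18034 ∉ [0.3, 0.9) → out
#3 (-3,-9): internal coord -3 + (-9)·τ' = -0.87539; -0.87539 ∉ [0.3, 0.9) → out

1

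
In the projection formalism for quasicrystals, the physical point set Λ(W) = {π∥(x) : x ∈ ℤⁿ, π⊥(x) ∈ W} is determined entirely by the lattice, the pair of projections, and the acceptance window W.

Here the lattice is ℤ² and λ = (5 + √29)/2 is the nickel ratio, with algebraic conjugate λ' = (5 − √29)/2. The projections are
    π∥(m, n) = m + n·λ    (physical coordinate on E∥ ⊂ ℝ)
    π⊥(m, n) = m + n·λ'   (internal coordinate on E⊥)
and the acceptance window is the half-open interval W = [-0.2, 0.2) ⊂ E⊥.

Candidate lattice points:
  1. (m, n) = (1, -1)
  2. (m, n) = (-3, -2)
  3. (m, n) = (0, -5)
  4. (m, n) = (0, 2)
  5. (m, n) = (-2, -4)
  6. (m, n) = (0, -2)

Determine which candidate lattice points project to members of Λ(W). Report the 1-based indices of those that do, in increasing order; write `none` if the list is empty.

none

Numerically λ ≈ 5.192582 and λ' = −1/λ ≈ -0.192582.
candidate 1: (m,n)=(1,-1) → π∥ = 1-1·λ ≈ -4.192582, π⊥ = 1-1·λ' ≈ 1.192582 ∉ [-0.2, 0.2) ⇒ out
candidate 2: (m,n)=(-3,-2) → π∥ = -3-2·λ ≈ -13.385165, π⊥ = -3-2·λ' ≈ -2.614835 ∉ [-0.2, 0.2) ⇒ out
candidate 3: (m,n)=(0,-5) → π∥ = 0-5·λ ≈ -25.962912, π⊥ = 0-5·λ' ≈ 0.962912 ∉ [-0.2, 0.2) ⇒ out
candidate 4: (m,n)=(0,2) → π∥ = 0+2·λ ≈ 10.385165, π⊥ = 0+2·λ' ≈ -0.385165 ∉ [-0.2, 0.2) ⇒ out
candidate 5: (m,n)=(-2,-4) → π∥ = -2-4·λ ≈ -22.770330, π⊥ = -2-4·λ' ≈ -1.229670 ∉ [-0.2, 0.2) ⇒ out
candidate 6: (m,n)=(0,-2) → π∥ = 0-2·λ ≈ -10.385165, π⊥ = 0-2·λ' ≈ 0.385165 ∉ [-0.2, 0.2) ⇒ out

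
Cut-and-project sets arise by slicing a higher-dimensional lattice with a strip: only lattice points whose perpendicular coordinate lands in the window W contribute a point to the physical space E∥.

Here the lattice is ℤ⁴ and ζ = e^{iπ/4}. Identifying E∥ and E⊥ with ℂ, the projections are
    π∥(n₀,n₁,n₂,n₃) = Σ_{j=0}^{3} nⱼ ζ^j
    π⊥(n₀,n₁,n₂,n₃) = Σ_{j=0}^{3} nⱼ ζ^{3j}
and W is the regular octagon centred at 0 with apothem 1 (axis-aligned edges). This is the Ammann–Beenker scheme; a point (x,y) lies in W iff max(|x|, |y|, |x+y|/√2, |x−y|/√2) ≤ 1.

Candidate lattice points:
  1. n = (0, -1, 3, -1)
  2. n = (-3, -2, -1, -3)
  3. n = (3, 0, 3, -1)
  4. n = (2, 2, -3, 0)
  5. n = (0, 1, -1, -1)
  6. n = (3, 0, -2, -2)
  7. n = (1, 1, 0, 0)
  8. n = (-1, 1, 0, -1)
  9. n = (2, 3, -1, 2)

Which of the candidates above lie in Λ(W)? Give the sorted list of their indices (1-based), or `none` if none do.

Internal map: ζ^{3j} for j=0..3 gives (1,0), (−√2/2,√2/2), (0,−1), (√2/2,√2/2).
#1 (0, -1, 3, -1): internal (0.000000, -4.414214); octagon support 4.414214 vs apothem 1 → ∉ W
#2 (-3, -2, -1, -3): internal (-3.707107, -2.535534); octagon support 4.414214 vs apothem 1 → ∉ W
#3 (3, 0, 3, -1): internal (2.292893, -3.707107); octagon support 4.242641 vs apothem 1 → ∉ W
#4 (2, 2, -3, 0): internal (0.585786, 4.414214); octagon support 4.414214 vs apothem 1 → ∉ W
#5 (0, 1, -1, -1): internal (-1.414214, 1.000000); octagon support 1.707107 vs apothem 1 → ∉ W
#6 (3, 0, -2, -2): internal (1.585786, 0.585786); octagon support 1.585786 vs apothem 1 → ∉ W
#7 (1, 1, 0, 0): internal (0.292893, 0.707107); octagon support 0.707107 vs apothem 1 → ∈ W
#8 (-1, 1, 0, -1): internal (-2.414214, 0.000000); octagon support 2.414214 vs apothem 1 → ∉ W
#9 (2, 3, -1, 2): internal (1.292893, 4.535534); octagon support 4.535534 vs apothem 1 → ∉ W

7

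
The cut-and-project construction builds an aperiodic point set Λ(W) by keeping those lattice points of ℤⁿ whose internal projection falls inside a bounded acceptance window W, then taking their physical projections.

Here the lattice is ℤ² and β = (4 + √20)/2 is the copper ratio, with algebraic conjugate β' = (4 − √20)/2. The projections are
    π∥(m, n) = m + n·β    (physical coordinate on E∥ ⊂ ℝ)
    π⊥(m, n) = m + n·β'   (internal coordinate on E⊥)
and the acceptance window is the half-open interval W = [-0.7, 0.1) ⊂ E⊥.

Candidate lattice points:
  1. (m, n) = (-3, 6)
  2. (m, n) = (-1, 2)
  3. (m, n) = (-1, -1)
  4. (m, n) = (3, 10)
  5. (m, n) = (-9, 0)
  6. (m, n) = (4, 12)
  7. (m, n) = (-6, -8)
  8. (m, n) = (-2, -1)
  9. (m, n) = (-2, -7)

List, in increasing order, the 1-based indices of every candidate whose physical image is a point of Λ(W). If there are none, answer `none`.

β' = (4−√20)/2 ≈ -0.236068.
[1] lift (-3,6): star map gives -4.416408; window check -0.7 ≤ -4.416408 < 0.1 is false → out
[2] lift (-1,2): star map gives -1.472136; window check -0.7 ≤ -1.472136 < 0.1 is false → out
[3] lift (-1,-1): star map gives -0.763932; window check -0.7 ≤ -0.763932 < 0.1 is false → out
[4] lift (3,10): star map gives 0.639320; window check -0.7 ≤ 0.639320 < 0.1 is false → out
[5] lift (-9,0): star map gives -9.000000; window check -0.7 ≤ -9.000000 < 0.1 is false → out
[6] lift (4,12): star map gives 1.167184; window check -0.7 ≤ 1.167184 < 0.1 is false → out
[7] lift (-6,-8): star map gives -4.111456; window check -0.7 ≤ -4.111456 < 0.1 is false → out
[8] lift (-2,-1): star map gives -1.763932; window check -0.7 ≤ -1.763932 < 0.1 is false → out
[9] lift (-2,-7): star map gives -0.347524; window check -0.7 ≤ -0.347524 < 0.1 is true → IN Λ

9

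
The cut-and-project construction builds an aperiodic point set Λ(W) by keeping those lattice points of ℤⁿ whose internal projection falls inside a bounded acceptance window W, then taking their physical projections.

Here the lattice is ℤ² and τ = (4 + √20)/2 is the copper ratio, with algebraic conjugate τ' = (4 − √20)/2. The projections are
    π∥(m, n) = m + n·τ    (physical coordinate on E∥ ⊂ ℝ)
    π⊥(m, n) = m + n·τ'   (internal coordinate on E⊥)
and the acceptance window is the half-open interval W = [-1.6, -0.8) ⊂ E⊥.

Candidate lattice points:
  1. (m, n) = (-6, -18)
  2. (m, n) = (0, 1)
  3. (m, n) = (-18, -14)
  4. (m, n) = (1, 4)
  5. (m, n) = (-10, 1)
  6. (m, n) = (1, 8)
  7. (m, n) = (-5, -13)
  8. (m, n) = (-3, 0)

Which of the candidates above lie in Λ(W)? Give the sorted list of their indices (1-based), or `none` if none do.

6

τ' = (4−√20)/2 ≈ -0.236068.
#1 (-6,-18): internal coord -6 + (-18)·τ' = -1.750776; -1.750776 ∉ [-1.6, -0.8) → out
#2 (0,1): internal coord 0 + (1)·τ' = -0.236068; -0.236068 ∉ [-1.6, -0.8) → out
#3 (-18,-14): internal coord -18 + (-14)·τ' = -14.695048; -14.695048 ∉ [-1.6, -0.8) → out
#4 (1,4): internal coord 1 + (4)·τ' = +0.055728; +0.055728 ∉ [-1.6, -0.8) → out
#5 (-10,1): internal coord -10 + (1)·τ' = -10.236068; -10.236068 ∉ [-1.6, -0.8) → out
#6 (1,8): internal coord 1 + (8)·τ' = -0.888544; -0.888544 ∈ [-1.6, -0.8) → IN Λ
#7 (-5,-13): internal coord -5 + (-13)·τ' = -1.931116; -1.931116 ∉ [-1.6, -0.8) → out
#8 (-3,0): internal coord -3 + (0)·τ' = -3.000000; -3.000000 ∉ [-1.6, -0.8) → out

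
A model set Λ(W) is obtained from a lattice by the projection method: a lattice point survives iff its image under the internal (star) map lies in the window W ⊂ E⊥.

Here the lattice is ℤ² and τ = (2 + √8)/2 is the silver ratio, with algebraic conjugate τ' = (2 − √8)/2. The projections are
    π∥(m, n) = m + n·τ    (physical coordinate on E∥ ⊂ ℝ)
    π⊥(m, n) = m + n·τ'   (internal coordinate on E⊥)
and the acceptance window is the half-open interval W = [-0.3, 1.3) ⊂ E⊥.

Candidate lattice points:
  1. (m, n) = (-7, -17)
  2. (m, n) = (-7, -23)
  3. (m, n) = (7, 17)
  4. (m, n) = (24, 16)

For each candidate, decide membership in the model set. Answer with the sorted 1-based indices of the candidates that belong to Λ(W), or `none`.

Numerically τ ≈ 2.414214 and τ' = −1/τ ≈ -0.414214.
[1] lift (-7,-17): star map gives 0.041631; window check -0.3 ≤ 0.041631 < 1.3 is true → IN Λ
[2] lift (-7,-23): star map gives 2.526912; window check -0.3 ≤ 2.526912 < 1.3 is false → out
[3] lift (7,17): star map gives -0.041631; window check -0.3 ≤ -0.041631 < 1.3 is true → IN Λ
[4] lift (24,16): star map gives 17.372583; window check -0.3 ≤ 17.372583 < 1.3 is false → out

1, 3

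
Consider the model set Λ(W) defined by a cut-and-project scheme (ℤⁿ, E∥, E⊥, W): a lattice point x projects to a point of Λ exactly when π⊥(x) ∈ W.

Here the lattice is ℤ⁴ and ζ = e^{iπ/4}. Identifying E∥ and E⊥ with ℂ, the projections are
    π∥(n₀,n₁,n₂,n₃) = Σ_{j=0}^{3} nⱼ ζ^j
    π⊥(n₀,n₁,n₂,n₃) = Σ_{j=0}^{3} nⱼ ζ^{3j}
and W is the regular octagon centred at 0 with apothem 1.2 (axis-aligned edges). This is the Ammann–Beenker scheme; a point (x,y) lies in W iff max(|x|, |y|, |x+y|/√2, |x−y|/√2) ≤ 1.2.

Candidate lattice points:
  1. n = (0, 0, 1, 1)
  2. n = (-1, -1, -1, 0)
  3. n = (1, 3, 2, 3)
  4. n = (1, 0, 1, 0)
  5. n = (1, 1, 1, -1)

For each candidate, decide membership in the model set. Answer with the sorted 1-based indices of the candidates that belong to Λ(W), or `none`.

Internal map: ζ^{3j} for j=0..3 gives (1,0), (−√2/2,√2/2), (0,−1), (√2/2,√2/2).
#1 (0, 0, 1, 1): internal (0.70711, -0.29289); octagon support 0.70711 vs apothem 1.2 → ∈ W
#2 (-1, -1, -1, 0): internal (-0.29289, 0.29289); octagon support 0.41421 vs apothem 1.2 → ∈ W
#3 (1, 3, 2, 3): internal (1.00000, 2.24264); octagon support 2.29289 vs apothem 1.2 → ∉ W
#4 (1, 0, 1, 0): internal (1.00000, -1.00000); octagon support 1.41421 vs apothem 1.2 → ∉ W
#5 (1, 1, 1, -1): internal (-0.41421, -1.00000); octagon support 1.00000 vs apothem 1.2 → ∈ W

1, 2, 5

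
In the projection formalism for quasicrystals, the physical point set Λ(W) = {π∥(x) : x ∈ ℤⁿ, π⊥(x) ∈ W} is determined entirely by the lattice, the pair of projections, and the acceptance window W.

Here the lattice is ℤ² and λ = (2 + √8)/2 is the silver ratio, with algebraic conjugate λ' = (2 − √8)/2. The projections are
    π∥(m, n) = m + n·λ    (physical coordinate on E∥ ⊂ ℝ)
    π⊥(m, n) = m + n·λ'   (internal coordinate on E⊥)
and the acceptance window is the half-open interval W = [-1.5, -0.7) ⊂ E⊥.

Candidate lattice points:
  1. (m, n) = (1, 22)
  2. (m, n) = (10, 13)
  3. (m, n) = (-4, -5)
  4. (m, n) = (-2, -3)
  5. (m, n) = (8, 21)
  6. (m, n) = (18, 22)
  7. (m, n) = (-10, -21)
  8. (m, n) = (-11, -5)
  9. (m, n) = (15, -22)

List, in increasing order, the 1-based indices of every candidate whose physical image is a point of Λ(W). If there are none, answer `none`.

Numerically λ ≈ 2.41421 and λ' = −1/λ ≈ -0.41421.
[1] lift (1,22): star map gives -8.11270; window check -1.5 ≤ -8.11270 < -0.7 is false → out
[2] lift (10,13): star map gives 4.61522; window check -1.5 ≤ 4.61522 < -0.7 is false → out
[3] lift (-4,-5): star map gives -1.92893; window check -1.5 ≤ -1.92893 < -0.7 is false → out
[4] lift (-2,-3): star map gives -0.75736; window check -1.5 ≤ -0.75736 < -0.7 is true → IN Λ
[5] lift (8,21): star map gives -0.69848; window check -1.5 ≤ -0.69848 < -0.7 is false → out
[6] lift (18,22): star map gives 8.88730; window check -1.5 ≤ 8.88730 < -0.7 is false → out
[7] lift (-10,-21): star map gives -1.30152; window check -1.5 ≤ -1.30152 < -0.7 is true → IN Λ
[8] lift (-11,-5): star map gives -8.92893; window check -1.5 ≤ -8.92893 < -0.7 is false → out
[9] lift (15,-22): star map gives 24.11270; window check -1.5 ≤ 24.11270 < -0.7 is false → out

4, 7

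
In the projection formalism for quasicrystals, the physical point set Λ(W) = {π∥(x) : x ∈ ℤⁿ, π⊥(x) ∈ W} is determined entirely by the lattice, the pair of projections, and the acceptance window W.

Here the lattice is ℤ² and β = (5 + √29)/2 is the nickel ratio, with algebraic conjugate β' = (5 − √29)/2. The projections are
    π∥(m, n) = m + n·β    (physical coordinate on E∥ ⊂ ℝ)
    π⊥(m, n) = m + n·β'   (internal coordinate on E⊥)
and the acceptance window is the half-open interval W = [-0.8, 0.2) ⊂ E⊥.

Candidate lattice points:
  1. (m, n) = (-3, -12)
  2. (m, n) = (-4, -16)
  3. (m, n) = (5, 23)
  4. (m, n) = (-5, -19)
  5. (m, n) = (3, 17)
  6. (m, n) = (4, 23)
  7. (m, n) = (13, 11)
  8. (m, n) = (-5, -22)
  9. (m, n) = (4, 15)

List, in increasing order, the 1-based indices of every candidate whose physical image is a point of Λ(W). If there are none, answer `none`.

1, 5, 6, 8

Compute β' = (5−√29)/2 = -0.192582, so π⊥(m,n) = m -0.192582·n.
candidate 1: (m,n)=(-3,-12) → π∥ = -3-12·β ≈ -65.310989, π⊥ = -3-12·β' ≈ -0.689011 ∈ [-0.8, 0.2) ⇒ IN Λ
candidate 2: (m,n)=(-4,-16) → π∥ = -4-16·β ≈ -87.081318, π⊥ = -4-16·β' ≈ -0.918682 ∉ [-0.8, 0.2) ⇒ out
candidate 3: (m,n)=(5,23) → π∥ = 5+23·β ≈ 124.429395, π⊥ = 5+23·β' ≈ 0.570605 ∉ [-0.8, 0.2) ⇒ out
candidate 4: (m,n)=(-5,-19) → π∥ = -5-19·β ≈ -103.659066, π⊥ = -5-19·β' ≈ -1.340934 ∉ [-0.8, 0.2) ⇒ out
candidate 5: (m,n)=(3,17) → π∥ = 3+17·β ≈ 91.273901, π⊥ = 3+17·β' ≈ -0.273901 ∈ [-0.8, 0.2) ⇒ IN Λ
candidate 6: (m,n)=(4,23) → π∥ = 4+23·β ≈ 123.429395, π⊥ = 4+23·β' ≈ -0.429395 ∈ [-0.8, 0.2) ⇒ IN Λ
candidate 7: (m,n)=(13,11) → π∥ = 13+11·β ≈ 70.118406, π⊥ = 13+11·β' ≈ 10.881594 ∉ [-0.8, 0.2) ⇒ out
candidate 8: (m,n)=(-5,-22) → π∥ = -5-22·β ≈ -119.236813, π⊥ = -5-22·β' ≈ -0.763187 ∈ [-0.8, 0.2) ⇒ IN Λ
candidate 9: (m,n)=(4,15) → π∥ = 4+15·β ≈ 81.888736, π⊥ = 4+15·β' ≈ 1.111264 ∉ [-0.8, 0.2) ⇒ out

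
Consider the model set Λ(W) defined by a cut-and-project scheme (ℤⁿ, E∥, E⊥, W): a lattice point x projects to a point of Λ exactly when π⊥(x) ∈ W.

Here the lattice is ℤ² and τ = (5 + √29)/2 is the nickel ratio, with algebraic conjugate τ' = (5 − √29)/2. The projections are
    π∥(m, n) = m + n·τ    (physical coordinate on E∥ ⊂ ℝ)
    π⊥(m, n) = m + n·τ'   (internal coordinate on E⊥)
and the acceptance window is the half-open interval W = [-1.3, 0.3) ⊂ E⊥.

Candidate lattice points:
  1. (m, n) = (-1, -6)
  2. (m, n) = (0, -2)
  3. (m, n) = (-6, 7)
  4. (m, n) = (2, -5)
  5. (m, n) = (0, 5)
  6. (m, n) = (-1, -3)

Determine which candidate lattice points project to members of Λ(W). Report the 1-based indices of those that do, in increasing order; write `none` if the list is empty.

τ' = (5−√29)/2 ≈ -0.1926.
#1 (-1,-6): internal coord -1 + (-6)·τ' = +0.1555; +0.1555 ∈ [-1.3, 0.3) → IN Λ
#2 (0,-2): internal coord 0 + (-2)·τ' = +0.3852; +0.3852 ∉ [-1.3, 0.3) → out
#3 (-6,7): internal coord -6 + (7)·τ' = -7.3481; -7.3481 ∉ [-1.3, 0.3) → out
#4 (2,-5): internal coord 2 + (-5)·τ' = +2.9629; +2.9629 ∉ [-1.3, 0.3) → out
#5 (0,5): internal coord 0 + (5)·τ' = -0.9629; -0.9629 ∈ [-1.3, 0.3) → IN Λ
#6 (-1,-3): internal coord -1 + (-3)·τ' = -0.4223; -0.4223 ∈ [-1.3, 0.3) → IN Λ

1, 5, 6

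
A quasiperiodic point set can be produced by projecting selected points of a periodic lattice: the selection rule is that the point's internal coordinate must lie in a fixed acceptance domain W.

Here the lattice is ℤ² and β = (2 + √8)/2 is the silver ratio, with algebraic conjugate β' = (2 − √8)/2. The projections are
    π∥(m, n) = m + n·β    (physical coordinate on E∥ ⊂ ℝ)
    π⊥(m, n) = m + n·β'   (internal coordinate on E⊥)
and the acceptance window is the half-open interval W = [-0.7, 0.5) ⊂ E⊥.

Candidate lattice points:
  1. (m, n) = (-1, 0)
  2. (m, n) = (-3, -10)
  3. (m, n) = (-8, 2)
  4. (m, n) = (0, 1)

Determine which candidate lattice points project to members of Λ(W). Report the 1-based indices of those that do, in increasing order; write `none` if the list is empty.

4

Numerically β ≈ 2.41421 and β' = −1/β ≈ -0.41421.
[1] lift (-1,0): star map gives -1.00000; window check -0.7 ≤ -1.00000 < 0.5 is false → out
[2] lift (-3,-10): star map gives 1.14214; window check -0.7 ≤ 1.14214 < 0.5 is false → out
[3] lift (-8,2): star map gives -8.82843; window check -0.7 ≤ -8.82843 < 0.5 is false → out
[4] lift (0,1): star map gives -0.41421; window check -0.7 ≤ -0.41421 < 0.5 is true → IN Λ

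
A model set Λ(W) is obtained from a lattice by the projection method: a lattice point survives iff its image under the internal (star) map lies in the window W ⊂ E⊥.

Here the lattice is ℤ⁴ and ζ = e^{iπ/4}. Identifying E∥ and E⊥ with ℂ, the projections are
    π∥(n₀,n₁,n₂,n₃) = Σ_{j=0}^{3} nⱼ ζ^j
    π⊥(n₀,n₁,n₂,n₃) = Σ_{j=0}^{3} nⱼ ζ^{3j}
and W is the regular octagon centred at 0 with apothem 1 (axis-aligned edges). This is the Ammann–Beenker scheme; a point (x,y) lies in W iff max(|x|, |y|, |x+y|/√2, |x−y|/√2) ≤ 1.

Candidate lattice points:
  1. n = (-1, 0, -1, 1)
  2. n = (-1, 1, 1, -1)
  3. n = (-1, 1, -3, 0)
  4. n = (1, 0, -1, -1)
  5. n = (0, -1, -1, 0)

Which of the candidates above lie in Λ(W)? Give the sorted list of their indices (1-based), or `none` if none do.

With ζ = e^{iπ/4} the internal vectors are ζ^0,ζ^3,ζ^6,ζ^9.
candidate 1: n = (-1, 0, -1, 1) → π⊥ ≈ (-0.292893, +1.707107); max(|x|,|y|,|x±y|/√2) = 1.707107 > 1 ⇒ ∉ W
candidate 2: n = (-1, 1, 1, -1) → π⊥ ≈ (-2.414214, -1.000000); max(|x|,|y|,|x±y|/√2) = 2.414214 > 1 ⇒ ∉ W
candidate 3: n = (-1, 1, -3, 0) → π⊥ ≈ (-1.707107, +3.707107); max(|x|,|y|,|x±y|/√2) = 3.828427 > 1 ⇒ ∉ W
candidate 4: n = (1, 0, -1, -1) → π⊥ ≈ (+0.292893, +0.292893); max(|x|,|y|,|x±y|/√2) = 0.414214 ≤ 1 ⇒ ∈ W
candidate 5: n = (0, -1, -1, 0) → π⊥ ≈ (+0.707107, +0.292893); max(|x|,|y|,|x±y|/√2) = 0.707107 ≤ 1 ⇒ ∈ W

4, 5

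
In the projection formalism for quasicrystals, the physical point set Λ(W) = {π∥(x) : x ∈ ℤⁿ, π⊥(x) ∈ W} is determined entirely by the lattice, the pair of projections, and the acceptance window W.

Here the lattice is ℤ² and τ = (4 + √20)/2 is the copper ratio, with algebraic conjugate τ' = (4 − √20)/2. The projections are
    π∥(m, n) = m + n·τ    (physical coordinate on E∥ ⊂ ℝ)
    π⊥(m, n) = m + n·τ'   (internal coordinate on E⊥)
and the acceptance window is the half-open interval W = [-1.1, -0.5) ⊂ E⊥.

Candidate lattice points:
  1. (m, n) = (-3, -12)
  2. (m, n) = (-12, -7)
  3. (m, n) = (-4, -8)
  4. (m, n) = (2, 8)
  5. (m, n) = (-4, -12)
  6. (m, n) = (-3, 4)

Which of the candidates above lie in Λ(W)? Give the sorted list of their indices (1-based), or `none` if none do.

none

Numerically τ ≈ 4.2361 and τ' = −1/τ ≈ -0.2361.
[1] lift (-3,-12): star map gives -0.1672; window check -1.1 ≤ -0.1672 < -0.5 is false → out
[2] lift (-12,-7): star map gives -10.3475; window check -1.1 ≤ -10.3475 < -0.5 is false → out
[3] lift (-4,-8): star map gives -2.1115; window check -1.1 ≤ -2.1115 < -0.5 is false → out
[4] lift (2,8): star map gives 0.1115; window check -1.1 ≤ 0.1115 < -0.5 is false → out
[5] lift (-4,-12): star map gives -1.1672; window check -1.1 ≤ -1.1672 < -0.5 is false → out
[6] lift (-3,4): star map gives -3.9443; window check -1.1 ≤ -3.9443 < -0.5 is false → out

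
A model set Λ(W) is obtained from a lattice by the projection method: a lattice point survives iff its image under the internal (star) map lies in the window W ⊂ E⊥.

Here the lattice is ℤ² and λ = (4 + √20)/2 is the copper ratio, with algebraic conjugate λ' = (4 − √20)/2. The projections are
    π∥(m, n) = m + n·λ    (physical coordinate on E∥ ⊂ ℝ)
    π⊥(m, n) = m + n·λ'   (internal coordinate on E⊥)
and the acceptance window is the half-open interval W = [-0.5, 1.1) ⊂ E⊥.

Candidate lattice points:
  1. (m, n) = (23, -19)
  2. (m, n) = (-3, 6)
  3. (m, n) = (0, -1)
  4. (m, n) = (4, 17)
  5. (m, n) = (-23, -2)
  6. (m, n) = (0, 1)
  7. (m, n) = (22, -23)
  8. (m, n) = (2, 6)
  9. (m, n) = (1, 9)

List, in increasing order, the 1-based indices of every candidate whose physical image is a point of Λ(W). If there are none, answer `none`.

Compute λ' = (4−√20)/2 = -0.2361, so π⊥(m,n) = m -0.2361·n.
#1 (23,-19): internal coord 23 + (-19)·λ' = +27.4853; +27.4853 ∉ [-0.5, 1.1) → out
#2 (-3,6): internal coord -3 + (6)·λ' = -4.4164; -4.4164 ∉ [-0.5, 1.1) → out
#3 (0,-1): internal coord 0 + (-1)·λ' = +0.2361; +0.2361 ∈ [-0.5, 1.1) → IN Λ
#4 (4,17): internal coord 4 + (17)·λ' = -0.0132; -0.0132 ∈ [-0.5, 1.1) → IN Λ
#5 (-23,-2): internal coord -23 + (-2)·λ' = -22.5279; -22.5279 ∉ [-0.5, 1.1) → out
#6 (0,1): internal coord 0 + (1)·λ' = -0.2361; -0.2361 ∈ [-0.5, 1.1) → IN Λ
#7 (22,-23): internal coord 22 + (-23)·λ' = +27.4296; +27.4296 ∉ [-0.5, 1.1) → out
#8 (2,6): internal coord 2 + (6)·λ' = +0.5836; +0.5836 ∈ [-0.5, 1.1) → IN Λ
#9 (1,9): internal coord 1 + (9)·λ' = -1.1246; -1.1246 ∉ [-0.5, 1.1) → out

3, 4, 6, 8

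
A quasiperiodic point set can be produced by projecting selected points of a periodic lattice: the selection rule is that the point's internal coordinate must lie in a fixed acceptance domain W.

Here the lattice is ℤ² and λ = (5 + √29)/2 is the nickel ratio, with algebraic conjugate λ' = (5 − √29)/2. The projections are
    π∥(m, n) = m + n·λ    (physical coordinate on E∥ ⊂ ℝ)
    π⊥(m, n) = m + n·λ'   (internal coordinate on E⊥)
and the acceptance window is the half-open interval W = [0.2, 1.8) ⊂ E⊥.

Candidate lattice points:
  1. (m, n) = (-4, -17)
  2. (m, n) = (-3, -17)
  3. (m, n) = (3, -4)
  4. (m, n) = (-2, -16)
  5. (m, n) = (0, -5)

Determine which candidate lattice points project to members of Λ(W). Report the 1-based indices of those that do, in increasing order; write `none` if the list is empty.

2, 4, 5

Numerically λ ≈ 5.1926 and λ' = −1/λ ≈ -0.1926.
#1 (-4,-17): internal coord -4 + (-17)·λ' = -0.7261; -0.7261 ∉ [0.2, 1.8) → out
#2 (-3,-17): internal coord -3 + (-17)·λ' = +0.2739; +0.2739 ∈ [0.2, 1.8) → IN Λ
#3 (3,-4): internal coord 3 + (-4)·λ' = +3.7703; +3.7703 ∉ [0.2, 1.8) → out
#4 (-2,-16): internal coord -2 + (-16)·λ' = +1.0813; +1.0813 ∈ [0.2, 1.8) → IN Λ
#5 (0,-5): internal coord 0 + (-5)·λ' = +0.9629; +0.9629 ∈ [0.2, 1.8) → IN Λ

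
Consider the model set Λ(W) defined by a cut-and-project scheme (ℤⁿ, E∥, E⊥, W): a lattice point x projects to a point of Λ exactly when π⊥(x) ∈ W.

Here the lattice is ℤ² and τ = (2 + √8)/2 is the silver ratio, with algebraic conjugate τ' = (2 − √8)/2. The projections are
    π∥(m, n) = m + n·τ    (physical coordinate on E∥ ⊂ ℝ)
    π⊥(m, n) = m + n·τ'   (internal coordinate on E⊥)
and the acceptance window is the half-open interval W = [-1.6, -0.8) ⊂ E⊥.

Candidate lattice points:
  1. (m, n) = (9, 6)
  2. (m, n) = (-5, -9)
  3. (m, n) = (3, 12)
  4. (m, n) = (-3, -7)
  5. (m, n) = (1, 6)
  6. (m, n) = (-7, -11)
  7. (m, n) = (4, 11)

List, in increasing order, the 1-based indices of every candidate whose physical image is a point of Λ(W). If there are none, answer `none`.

Compute τ' = (2−√8)/2 = -0.41421, so π⊥(m,n) = m -0.41421·n.
#1 (9,6): internal coord 9 + (6)·τ' = +6.51472; +6.51472 ∉ [-1.6, -0.8) → out
#2 (-5,-9): internal coord -5 + (-9)·τ' = -1.27208; -1.27208 ∈ [-1.6, -0.8) → IN Λ
#3 (3,12): internal coord 3 + (12)·τ' = -1.97056; -1.97056 ∉ [-1.6, -0.8) → out
#4 (-3,-7): internal coord -3 + (-7)·τ' = -0.10051; -0.10051 ∉ [-1.6, -0.8) → out
#5 (1,6): internal coord 1 + (6)·τ' = -1.48528; -1.48528 ∈ [-1.6, -0.8) → IN Λ
#6 (-7,-11): internal coord -7 + (-11)·τ' = -2.44365; -2.44365 ∉ [-1.6, -0.8) → out
#7 (4,11): internal coord 4 + (11)·τ' = -0.55635; -0.55635 ∉ [-1.6, -0.8) → out

2, 5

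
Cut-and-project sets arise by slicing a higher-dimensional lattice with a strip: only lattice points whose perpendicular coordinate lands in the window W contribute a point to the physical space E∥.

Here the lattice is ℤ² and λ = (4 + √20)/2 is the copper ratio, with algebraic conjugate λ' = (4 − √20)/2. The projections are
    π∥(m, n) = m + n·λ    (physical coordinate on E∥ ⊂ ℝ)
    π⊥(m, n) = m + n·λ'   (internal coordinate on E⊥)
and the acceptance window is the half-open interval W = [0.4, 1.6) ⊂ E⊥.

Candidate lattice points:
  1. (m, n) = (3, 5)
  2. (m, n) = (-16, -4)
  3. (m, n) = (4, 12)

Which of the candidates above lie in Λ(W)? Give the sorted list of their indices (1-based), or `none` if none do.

Numerically λ ≈ 4.236068 and λ' = −1/λ ≈ -0.236068.
[1] lift (3,5): star map gives 1.819660; window check 0.4 ≤ 1.819660 < 1.6 is false → out
[2] lift (-16,-4): star map gives -15.055728; window check 0.4 ≤ -15.055728 < 1.6 is false → out
[3] lift (4,12): star map gives 1.167184; window check 0.4 ≤ 1.167184 < 1.6 is true → IN Λ

3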